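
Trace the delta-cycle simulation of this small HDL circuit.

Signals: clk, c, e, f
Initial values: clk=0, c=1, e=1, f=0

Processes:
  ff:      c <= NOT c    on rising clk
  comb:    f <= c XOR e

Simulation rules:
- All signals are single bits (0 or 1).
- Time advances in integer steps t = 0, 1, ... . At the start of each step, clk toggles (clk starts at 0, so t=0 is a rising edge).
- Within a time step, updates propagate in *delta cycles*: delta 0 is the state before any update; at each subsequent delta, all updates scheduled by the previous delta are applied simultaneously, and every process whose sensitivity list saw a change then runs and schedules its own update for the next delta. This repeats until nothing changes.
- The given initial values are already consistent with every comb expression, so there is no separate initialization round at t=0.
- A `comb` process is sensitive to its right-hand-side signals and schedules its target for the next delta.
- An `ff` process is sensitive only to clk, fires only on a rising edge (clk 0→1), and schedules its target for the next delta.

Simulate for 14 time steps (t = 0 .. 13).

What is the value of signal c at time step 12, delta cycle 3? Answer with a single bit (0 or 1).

t0.Δ0 clk=0 c=1 f=0 e=1
t0.Δ1 clk=1 c=1 f=0 e=1
t0.Δ2 clk=1 c=0 f=0 e=1
t0.Δ3 clk=1 c=0 f=1 e=1
t1.Δ0 clk=1 c=0 f=1 e=1
t1.Δ1 clk=0 c=0 f=1 e=1
t2.Δ0 clk=0 c=0 f=1 e=1
t2.Δ1 clk=1 c=0 f=1 e=1
t2.Δ2 clk=1 c=1 f=1 e=1
t2.Δ3 clk=1 c=1 f=0 e=1
t3.Δ0 clk=1 c=1 f=0 e=1
t3.Δ1 clk=0 c=1 f=0 e=1
t4.Δ0 clk=0 c=1 f=0 e=1
t4.Δ1 clk=1 c=1 f=0 e=1
t4.Δ2 clk=1 c=0 f=0 e=1
t4.Δ3 clk=1 c=0 f=1 e=1
t5.Δ0 clk=1 c=0 f=1 e=1
t5.Δ1 clk=0 c=0 f=1 e=1
t6.Δ0 clk=0 c=0 f=1 e=1
t6.Δ1 clk=1 c=0 f=1 e=1
t6.Δ2 clk=1 c=1 f=1 e=1
t6.Δ3 clk=1 c=1 f=0 e=1
t7.Δ0 clk=1 c=1 f=0 e=1
t7.Δ1 clk=0 c=1 f=0 e=1
t8.Δ0 clk=0 c=1 f=0 e=1
t8.Δ1 clk=1 c=1 f=0 e=1
t8.Δ2 clk=1 c=0 f=0 e=1
t8.Δ3 clk=1 c=0 f=1 e=1
t9.Δ0 clk=1 c=0 f=1 e=1
t9.Δ1 clk=0 c=0 f=1 e=1
t10.Δ0 clk=0 c=0 f=1 e=1
t10.Δ1 clk=1 c=0 f=1 e=1
t10.Δ2 clk=1 c=1 f=1 e=1
t10.Δ3 clk=1 c=1 f=0 e=1
t11.Δ0 clk=1 c=1 f=0 e=1
t11.Δ1 clk=0 c=1 f=0 e=1
t12.Δ0 clk=0 c=1 f=0 e=1
t12.Δ1 clk=1 c=1 f=0 e=1
t12.Δ2 clk=1 c=0 f=0 e=1
t12.Δ3 clk=1 c=0 f=1 e=1
t13.Δ0 clk=1 c=0 f=1 e=1
t13.Δ1 clk=0 c=0 f=1 e=1

0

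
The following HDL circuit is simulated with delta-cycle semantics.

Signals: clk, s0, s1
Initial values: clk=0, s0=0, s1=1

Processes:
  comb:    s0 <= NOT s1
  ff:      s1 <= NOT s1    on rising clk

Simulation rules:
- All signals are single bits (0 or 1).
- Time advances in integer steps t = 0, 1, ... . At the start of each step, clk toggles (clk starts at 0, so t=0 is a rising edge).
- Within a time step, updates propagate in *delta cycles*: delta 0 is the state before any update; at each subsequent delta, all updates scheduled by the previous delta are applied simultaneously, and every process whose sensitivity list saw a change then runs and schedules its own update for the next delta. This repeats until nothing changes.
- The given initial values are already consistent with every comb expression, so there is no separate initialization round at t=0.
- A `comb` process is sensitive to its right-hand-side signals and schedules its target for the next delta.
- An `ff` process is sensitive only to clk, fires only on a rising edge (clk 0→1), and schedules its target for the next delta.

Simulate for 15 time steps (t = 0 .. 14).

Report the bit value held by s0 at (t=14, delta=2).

t=0 Δ0: s1=1 clk=0 s0=0
  Δ1: clk:0→1
  Δ2: s1:1→0
  Δ3: s0:0→1
  (3Δ to stable)
t=1 Δ0: s1=0 clk=1 s0=1
  Δ1: clk:1→0
  (1Δ to stable)
t=2 Δ0: s1=0 clk=0 s0=1
  Δ1: clk:0→1
  Δ2: s1:0→1
  Δ3: s0:1→0
  (3Δ to stable)
t=3 Δ0: s1=1 clk=1 s0=0
  Δ1: clk:1→0
  (1Δ to stable)
t=4 Δ0: s1=1 clk=0 s0=0
  Δ1: clk:0→1
  Δ2: s1:1→0
  Δ3: s0:0→1
  (3Δ to stable)
t=5 Δ0: s1=0 clk=1 s0=1
  Δ1: clk:1→0
  (1Δ to stable)
t=6 Δ0: s1=0 clk=0 s0=1
  Δ1: clk:0→1
  Δ2: s1:0→1
  Δ3: s0:1→0
  (3Δ to stable)
t=7 Δ0: s1=1 clk=1 s0=0
  Δ1: clk:1→0
  (1Δ to stable)
t=8 Δ0: s1=1 clk=0 s0=0
  Δ1: clk:0→1
  Δ2: s1:1→0
  Δ3: s0:0→1
  (3Δ to stable)
t=9 Δ0: s1=0 clk=1 s0=1
  Δ1: clk:1→0
  (1Δ to stable)
t=10 Δ0: s1=0 clk=0 s0=1
  Δ1: clk:0→1
  Δ2: s1:0→1
  Δ3: s0:1→0
  (3Δ to stable)
t=11 Δ0: s1=1 clk=1 s0=0
  Δ1: clk:1→0
  (1Δ to stable)
t=12 Δ0: s1=1 clk=0 s0=0
  Δ1: clk:0→1
  Δ2: s1:1→0
  Δ3: s0:0→1
  (3Δ to stable)
t=13 Δ0: s1=0 clk=1 s0=1
  Δ1: clk:1→0
  (1Δ to stable)
t=14 Δ0: s1=0 clk=0 s0=1
  Δ1: clk:0→1
  Δ2: s1:0→1
  Δ3: s0:1→0
  (3Δ to stable)

1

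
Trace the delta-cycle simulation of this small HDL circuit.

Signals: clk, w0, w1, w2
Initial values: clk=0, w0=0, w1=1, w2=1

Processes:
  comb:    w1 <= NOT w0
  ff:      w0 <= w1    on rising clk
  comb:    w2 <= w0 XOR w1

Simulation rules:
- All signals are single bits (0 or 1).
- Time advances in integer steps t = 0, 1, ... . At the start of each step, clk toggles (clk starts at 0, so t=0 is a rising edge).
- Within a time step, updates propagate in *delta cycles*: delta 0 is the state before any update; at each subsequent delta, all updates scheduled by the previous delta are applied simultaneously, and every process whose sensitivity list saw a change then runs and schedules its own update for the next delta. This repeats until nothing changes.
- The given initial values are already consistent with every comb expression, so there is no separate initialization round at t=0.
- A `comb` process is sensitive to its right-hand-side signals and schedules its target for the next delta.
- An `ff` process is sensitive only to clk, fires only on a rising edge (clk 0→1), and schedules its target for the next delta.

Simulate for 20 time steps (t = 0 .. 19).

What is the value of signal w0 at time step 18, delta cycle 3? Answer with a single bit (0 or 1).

t0.Δ0 clk=0 w2=1 w1=1 w0=0
t0.Δ1 clk=1 w2=1 w1=1 w0=0
t0.Δ2 clk=1 w2=1 w1=1 w0=1
t0.Δ3 clk=1 w2=0 w1=0 w0=1
t0.Δ4 clk=1 w2=1 w1=0 w0=1
t1.Δ0 clk=1 w2=1 w1=0 w0=1
t1.Δ1 clk=0 w2=1 w1=0 w0=1
t2.Δ0 clk=0 w2=1 w1=0 w0=1
t2.Δ1 clk=1 w2=1 w1=0 w0=1
t2.Δ2 clk=1 w2=1 w1=0 w0=0
t2.Δ3 clk=1 w2=0 w1=1 w0=0
t2.Δ4 clk=1 w2=1 w1=1 w0=0
t3.Δ0 clk=1 w2=1 w1=1 w0=0
t3.Δ1 clk=0 w2=1 w1=1 w0=0
t4.Δ0 clk=0 w2=1 w1=1 w0=0
t4.Δ1 clk=1 w2=1 w1=1 w0=0
t4.Δ2 clk=1 w2=1 w1=1 w0=1
t4.Δ3 clk=1 w2=0 w1=0 w0=1
t4.Δ4 clk=1 w2=1 w1=0 w0=1
t5.Δ0 clk=1 w2=1 w1=0 w0=1
t5.Δ1 clk=0 w2=1 w1=0 w0=1
t6.Δ0 clk=0 w2=1 w1=0 w0=1
t6.Δ1 clk=1 w2=1 w1=0 w0=1
t6.Δ2 clk=1 w2=1 w1=0 w0=0
t6.Δ3 clk=1 w2=0 w1=1 w0=0
t6.Δ4 clk=1 w2=1 w1=1 w0=0
t7.Δ0 clk=1 w2=1 w1=1 w0=0
t7.Δ1 clk=0 w2=1 w1=1 w0=0
t8.Δ0 clk=0 w2=1 w1=1 w0=0
t8.Δ1 clk=1 w2=1 w1=1 w0=0
t8.Δ2 clk=1 w2=1 w1=1 w0=1
t8.Δ3 clk=1 w2=0 w1=0 w0=1
t8.Δ4 clk=1 w2=1 w1=0 w0=1
t9.Δ0 clk=1 w2=1 w1=0 w0=1
t9.Δ1 clk=0 w2=1 w1=0 w0=1
t10.Δ0 clk=0 w2=1 w1=0 w0=1
t10.Δ1 clk=1 w2=1 w1=0 w0=1
t10.Δ2 clk=1 w2=1 w1=0 w0=0
t10.Δ3 clk=1 w2=0 w1=1 w0=0
t10.Δ4 clk=1 w2=1 w1=1 w0=0
t11.Δ0 clk=1 w2=1 w1=1 w0=0
t11.Δ1 clk=0 w2=1 w1=1 w0=0
t12.Δ0 clk=0 w2=1 w1=1 w0=0
t12.Δ1 clk=1 w2=1 w1=1 w0=0
t12.Δ2 clk=1 w2=1 w1=1 w0=1
t12.Δ3 clk=1 w2=0 w1=0 w0=1
t12.Δ4 clk=1 w2=1 w1=0 w0=1
t13.Δ0 clk=1 w2=1 w1=0 w0=1
t13.Δ1 clk=0 w2=1 w1=0 w0=1
t14.Δ0 clk=0 w2=1 w1=0 w0=1
t14.Δ1 clk=1 w2=1 w1=0 w0=1
t14.Δ2 clk=1 w2=1 w1=0 w0=0
t14.Δ3 clk=1 w2=0 w1=1 w0=0
t14.Δ4 clk=1 w2=1 w1=1 w0=0
t15.Δ0 clk=1 w2=1 w1=1 w0=0
t15.Δ1 clk=0 w2=1 w1=1 w0=0
t16.Δ0 clk=0 w2=1 w1=1 w0=0
t16.Δ1 clk=1 w2=1 w1=1 w0=0
t16.Δ2 clk=1 w2=1 w1=1 w0=1
t16.Δ3 clk=1 w2=0 w1=0 w0=1
t16.Δ4 clk=1 w2=1 w1=0 w0=1
t17.Δ0 clk=1 w2=1 w1=0 w0=1
t17.Δ1 clk=0 w2=1 w1=0 w0=1
t18.Δ0 clk=0 w2=1 w1=0 w0=1
t18.Δ1 clk=1 w2=1 w1=0 w0=1
t18.Δ2 clk=1 w2=1 w1=0 w0=0
t18.Δ3 clk=1 w2=0 w1=1 w0=0
t18.Δ4 clk=1 w2=1 w1=1 w0=0
t19.Δ0 clk=1 w2=1 w1=1 w0=0
t19.Δ1 clk=0 w2=1 w1=1 w0=0

0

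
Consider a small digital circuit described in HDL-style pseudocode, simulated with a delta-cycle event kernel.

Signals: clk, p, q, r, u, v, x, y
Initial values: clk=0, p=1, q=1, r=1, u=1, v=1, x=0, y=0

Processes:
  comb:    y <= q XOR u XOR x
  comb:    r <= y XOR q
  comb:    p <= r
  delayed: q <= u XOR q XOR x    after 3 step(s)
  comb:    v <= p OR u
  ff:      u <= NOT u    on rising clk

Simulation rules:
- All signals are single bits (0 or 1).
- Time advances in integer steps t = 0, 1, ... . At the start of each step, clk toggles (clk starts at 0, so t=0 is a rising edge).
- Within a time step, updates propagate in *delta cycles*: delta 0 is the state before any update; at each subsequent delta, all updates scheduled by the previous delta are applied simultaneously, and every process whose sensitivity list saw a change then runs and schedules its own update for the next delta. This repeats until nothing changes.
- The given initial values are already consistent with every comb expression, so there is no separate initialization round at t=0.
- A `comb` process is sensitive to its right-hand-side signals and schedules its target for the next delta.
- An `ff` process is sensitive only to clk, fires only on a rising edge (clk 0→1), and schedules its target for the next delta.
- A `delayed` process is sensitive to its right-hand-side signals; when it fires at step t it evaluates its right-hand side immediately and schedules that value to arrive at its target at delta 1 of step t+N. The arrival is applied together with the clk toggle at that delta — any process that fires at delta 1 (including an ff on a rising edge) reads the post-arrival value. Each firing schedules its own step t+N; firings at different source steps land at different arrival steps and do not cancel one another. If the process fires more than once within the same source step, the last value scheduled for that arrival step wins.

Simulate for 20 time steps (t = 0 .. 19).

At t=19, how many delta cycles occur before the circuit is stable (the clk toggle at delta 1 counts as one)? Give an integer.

[bits: x,u,p,v,y,r,clk,q]
t=0: Δ0=01110101 Δ1=01110111 Δ2=00110111 Δ3=00111111 Δ4=00111011 Δ5=00011011 Δ6=00001011 | 6Δ
t=1: Δ0=00001011 Δ1=00001001 | 1Δ
t=2: Δ0=00001001 Δ1=00001011 Δ2=01001011 Δ3=01010011 Δ4=01010111 Δ5=01110111 | 5Δ
t=3: Δ0=01110111 Δ1=01110101 | 1Δ
t=4: Δ0=01110101 Δ1=01110111 Δ2=00110111 Δ3=00111111 Δ4=00111011 Δ5=00011011 Δ6=00001011 | 6Δ
t=5: Δ0=00001011 Δ1=00001000 Δ2=00000100 Δ3=00100000 Δ4=00010000 Δ5=00000000 | 5Δ
t=6: Δ0=00000000 Δ1=00000010 Δ2=01000010 Δ3=01011010 Δ4=01011110 Δ5=01111110 | 5Δ
t=7: Δ0=01111110 Δ1=01111101 Δ2=01110001 Δ3=01010101 Δ4=01110101 | 4Δ
t=8: Δ0=01110101 Δ1=01110110 Δ2=00111010 Δ3=00010110 Δ4=00100010 Δ5=00010010 Δ6=00000010 | 6Δ
t=9: Δ0=00000010 Δ1=00000001 Δ2=00001101 Δ3=00101001 Δ4=00011001 Δ5=00001001 | 5Δ
t=10: Δ0=00001001 Δ1=00001010 Δ2=01000110 Δ3=01111010 Δ4=01011110 Δ5=01111110 | 5Δ
t=11: Δ0=01111110 Δ1=01111100 | 1Δ
t=12: Δ0=01111100 Δ1=01111111 Δ2=00110011 Δ3=00011111 Δ4=00101011 Δ5=00011011 Δ6=00001011 | 6Δ
t=13: Δ0=00001011 Δ1=00001001 | 1Δ
t=14: Δ0=00001001 Δ1=00001011 Δ2=01001011 Δ3=01010011 Δ4=01010111 Δ5=01110111 | 5Δ
t=15: Δ0=01110111 Δ1=01110101 | 1Δ
t=16: Δ0=01110101 Δ1=01110111 Δ2=00110111 Δ3=00111111 Δ4=00111011 Δ5=00011011 Δ6=00001011 | 6Δ
t=17: Δ0=00001011 Δ1=00001000 Δ2=00000100 Δ3=00100000 Δ4=00010000 Δ5=00000000 | 5Δ
t=18: Δ0=00000000 Δ1=00000010 Δ2=01000010 Δ3=01011010 Δ4=01011110 Δ5=01111110 | 5Δ
t=19: Δ0=01111110 Δ1=01111101 Δ2=01110001 Δ3=01010101 Δ4=01110101 | 4Δ

4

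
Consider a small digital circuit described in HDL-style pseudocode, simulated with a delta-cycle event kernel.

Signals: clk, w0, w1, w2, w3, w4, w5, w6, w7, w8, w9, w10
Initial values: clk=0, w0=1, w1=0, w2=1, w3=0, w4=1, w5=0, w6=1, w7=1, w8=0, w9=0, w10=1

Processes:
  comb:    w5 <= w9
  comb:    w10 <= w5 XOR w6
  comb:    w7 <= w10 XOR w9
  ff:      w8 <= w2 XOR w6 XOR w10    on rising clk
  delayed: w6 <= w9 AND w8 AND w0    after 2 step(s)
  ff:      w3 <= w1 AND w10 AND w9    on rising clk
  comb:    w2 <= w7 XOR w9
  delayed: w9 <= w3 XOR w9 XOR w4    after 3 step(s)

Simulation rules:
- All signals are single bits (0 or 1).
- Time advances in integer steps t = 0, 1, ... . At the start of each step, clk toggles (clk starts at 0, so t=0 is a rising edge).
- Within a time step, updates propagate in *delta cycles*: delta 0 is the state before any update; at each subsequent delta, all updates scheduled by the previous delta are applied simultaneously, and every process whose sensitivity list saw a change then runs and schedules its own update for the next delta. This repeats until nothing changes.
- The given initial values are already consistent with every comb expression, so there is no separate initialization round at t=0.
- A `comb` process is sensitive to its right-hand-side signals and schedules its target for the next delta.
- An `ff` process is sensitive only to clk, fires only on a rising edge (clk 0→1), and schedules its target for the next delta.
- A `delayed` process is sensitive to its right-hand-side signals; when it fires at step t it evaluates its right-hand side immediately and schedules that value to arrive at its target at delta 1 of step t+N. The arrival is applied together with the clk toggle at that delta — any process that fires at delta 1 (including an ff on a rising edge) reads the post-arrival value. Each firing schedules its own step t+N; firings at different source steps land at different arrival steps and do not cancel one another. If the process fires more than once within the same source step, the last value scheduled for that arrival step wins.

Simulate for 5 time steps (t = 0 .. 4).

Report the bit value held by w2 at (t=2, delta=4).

0

[bits: w3,w5,w7,w0,w6,w2,w9,w4,w10,clk,w1,w8]
t=0: Δ0=001111011000 Δ1=001111011100 Δ2=001111011101 | 2Δ
t=1: Δ0=001111011101 Δ1=001111011001 | 1Δ
t=2: Δ0=001111011001 Δ1=001101011101 Δ2=001101010100 Δ3=000101010100 Δ4=000100010100 | 4Δ
t=3: Δ0=000100010100 Δ1=000100010000 | 1Δ
t=4: Δ0=000100010000 Δ1=000100010100 | 1Δ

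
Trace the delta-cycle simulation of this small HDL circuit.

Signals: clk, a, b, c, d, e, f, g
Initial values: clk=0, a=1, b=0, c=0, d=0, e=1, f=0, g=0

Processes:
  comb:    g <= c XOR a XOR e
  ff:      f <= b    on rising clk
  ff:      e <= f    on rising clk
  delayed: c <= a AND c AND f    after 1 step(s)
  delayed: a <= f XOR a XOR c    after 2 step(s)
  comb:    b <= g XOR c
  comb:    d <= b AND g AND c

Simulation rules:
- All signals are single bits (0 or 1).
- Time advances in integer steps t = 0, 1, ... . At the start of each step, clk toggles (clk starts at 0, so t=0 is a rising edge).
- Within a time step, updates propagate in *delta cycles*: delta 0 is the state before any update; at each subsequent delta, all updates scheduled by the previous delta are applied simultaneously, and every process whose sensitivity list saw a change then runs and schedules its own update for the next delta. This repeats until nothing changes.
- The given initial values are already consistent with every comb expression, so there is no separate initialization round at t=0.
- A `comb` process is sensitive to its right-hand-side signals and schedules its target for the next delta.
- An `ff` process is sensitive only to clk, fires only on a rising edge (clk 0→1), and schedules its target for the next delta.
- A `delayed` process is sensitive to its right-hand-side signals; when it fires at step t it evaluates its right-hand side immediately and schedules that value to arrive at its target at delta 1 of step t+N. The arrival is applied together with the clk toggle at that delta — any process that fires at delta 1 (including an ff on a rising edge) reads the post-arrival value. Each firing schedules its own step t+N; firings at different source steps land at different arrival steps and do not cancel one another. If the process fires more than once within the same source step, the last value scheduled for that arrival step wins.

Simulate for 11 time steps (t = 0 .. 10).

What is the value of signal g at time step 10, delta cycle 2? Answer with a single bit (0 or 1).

1

[bits: c,e,a,f,d,g,clk,b]
t=0: Δ0=01100000 Δ1=01100010 Δ2=00100010 Δ3=00100110 Δ4=00100111 | 4Δ
t=1: Δ0=00100111 Δ1=00100101 | 1Δ
t=2: Δ0=00100101 Δ1=00100111 Δ2=00110111 | 2Δ
t=3: Δ0=00110111 Δ1=00110101 | 1Δ
t=4: Δ0=00110101 Δ1=00010111 Δ2=01010011 Δ3=01010110 Δ4=01010111 | 4Δ
t=5: Δ0=01010111 Δ1=01010101 | 1Δ
t=6: Δ0=01010101 Δ1=01110111 Δ2=01110011 Δ3=01110010 | 3Δ
t=7: Δ0=01110010 Δ1=01110000 | 1Δ
t=8: Δ0=01110000 Δ1=01010010 Δ2=01000110 Δ3=01000111 | 3Δ
t=9: Δ0=01000111 Δ1=01000101 | 1Δ
t=10: Δ0=01000101 Δ1=01000111 Δ2=00010111 Δ3=00010011 Δ4=00010010 | 4Δ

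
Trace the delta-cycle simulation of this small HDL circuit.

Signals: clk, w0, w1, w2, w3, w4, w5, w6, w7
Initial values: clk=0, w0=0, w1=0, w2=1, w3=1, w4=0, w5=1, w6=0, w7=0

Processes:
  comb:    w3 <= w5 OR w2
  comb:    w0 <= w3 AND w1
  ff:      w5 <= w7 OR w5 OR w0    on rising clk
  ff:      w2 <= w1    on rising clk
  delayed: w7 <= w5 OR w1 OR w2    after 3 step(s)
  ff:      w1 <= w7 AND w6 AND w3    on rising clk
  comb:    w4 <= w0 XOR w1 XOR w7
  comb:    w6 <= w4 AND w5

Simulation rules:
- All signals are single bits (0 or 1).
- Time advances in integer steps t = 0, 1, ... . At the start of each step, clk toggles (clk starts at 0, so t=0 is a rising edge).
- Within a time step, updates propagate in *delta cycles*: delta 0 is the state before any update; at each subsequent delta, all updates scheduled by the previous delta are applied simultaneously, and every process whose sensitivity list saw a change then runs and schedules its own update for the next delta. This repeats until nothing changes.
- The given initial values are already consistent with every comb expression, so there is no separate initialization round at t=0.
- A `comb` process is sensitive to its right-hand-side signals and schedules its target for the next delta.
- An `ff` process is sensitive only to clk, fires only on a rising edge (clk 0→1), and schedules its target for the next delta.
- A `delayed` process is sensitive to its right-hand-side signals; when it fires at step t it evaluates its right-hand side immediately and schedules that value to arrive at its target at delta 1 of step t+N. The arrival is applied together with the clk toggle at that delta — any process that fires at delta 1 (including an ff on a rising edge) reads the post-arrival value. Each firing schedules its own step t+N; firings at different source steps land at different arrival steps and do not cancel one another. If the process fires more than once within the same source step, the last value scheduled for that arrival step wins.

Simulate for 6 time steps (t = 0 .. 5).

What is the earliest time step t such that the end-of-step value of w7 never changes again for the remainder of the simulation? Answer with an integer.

3

[bits: w6,w3,w4,w2,w7,w5,w0,w1,clk]
t=0: Δ0=010101000 Δ1=010101001 Δ2=010001001 | 2Δ
t=1: Δ0=010001001 Δ1=010001000 | 1Δ
t=2: Δ0=010001000 Δ1=010001001 | 1Δ
t=3: Δ0=010001001 Δ1=010011000 Δ2=011011000 Δ3=111011000 | 3Δ
t=4: Δ0=111011000 Δ1=111011001 Δ2=111011011 Δ3=110011111 Δ4=011011111 Δ5=111011111 | 5Δ
t=5: Δ0=111011111 Δ1=111011110 | 1Δ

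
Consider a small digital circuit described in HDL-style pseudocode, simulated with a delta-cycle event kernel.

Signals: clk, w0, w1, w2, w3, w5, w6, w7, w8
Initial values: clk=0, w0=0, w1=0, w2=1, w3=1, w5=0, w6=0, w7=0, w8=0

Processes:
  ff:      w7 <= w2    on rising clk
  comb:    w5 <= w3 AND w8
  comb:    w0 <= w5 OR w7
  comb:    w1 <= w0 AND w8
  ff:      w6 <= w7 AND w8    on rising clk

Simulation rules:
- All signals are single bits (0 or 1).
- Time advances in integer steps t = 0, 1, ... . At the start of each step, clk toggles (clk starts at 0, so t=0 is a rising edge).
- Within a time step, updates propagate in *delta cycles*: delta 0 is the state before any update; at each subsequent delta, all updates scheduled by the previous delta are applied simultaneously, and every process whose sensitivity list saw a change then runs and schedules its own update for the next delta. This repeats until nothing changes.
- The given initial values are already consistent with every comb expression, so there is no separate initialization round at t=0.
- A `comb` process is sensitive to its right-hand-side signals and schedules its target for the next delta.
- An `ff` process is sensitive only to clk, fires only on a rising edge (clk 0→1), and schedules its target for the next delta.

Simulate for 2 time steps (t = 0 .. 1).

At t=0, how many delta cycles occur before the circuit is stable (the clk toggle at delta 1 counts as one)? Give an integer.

t0.Δ0 w5=0 w8=0 w6=0 clk=0 w0=0 w2=1 w1=0 w7=0 w3=1
t0.Δ1 w5=0 w8=0 w6=0 clk=1 w0=0 w2=1 w1=0 w7=0 w3=1
t0.Δ2 w5=0 w8=0 w6=0 clk=1 w0=0 w2=1 w1=0 w7=1 w3=1
t0.Δ3 w5=0 w8=0 w6=0 clk=1 w0=1 w2=1 w1=0 w7=1 w3=1
t1.Δ0 w5=0 w8=0 w6=0 clk=1 w0=1 w2=1 w1=0 w7=1 w3=1
t1.Δ1 w5=0 w8=0 w6=0 clk=0 w0=1 w2=1 w1=0 w7=1 w3=1

3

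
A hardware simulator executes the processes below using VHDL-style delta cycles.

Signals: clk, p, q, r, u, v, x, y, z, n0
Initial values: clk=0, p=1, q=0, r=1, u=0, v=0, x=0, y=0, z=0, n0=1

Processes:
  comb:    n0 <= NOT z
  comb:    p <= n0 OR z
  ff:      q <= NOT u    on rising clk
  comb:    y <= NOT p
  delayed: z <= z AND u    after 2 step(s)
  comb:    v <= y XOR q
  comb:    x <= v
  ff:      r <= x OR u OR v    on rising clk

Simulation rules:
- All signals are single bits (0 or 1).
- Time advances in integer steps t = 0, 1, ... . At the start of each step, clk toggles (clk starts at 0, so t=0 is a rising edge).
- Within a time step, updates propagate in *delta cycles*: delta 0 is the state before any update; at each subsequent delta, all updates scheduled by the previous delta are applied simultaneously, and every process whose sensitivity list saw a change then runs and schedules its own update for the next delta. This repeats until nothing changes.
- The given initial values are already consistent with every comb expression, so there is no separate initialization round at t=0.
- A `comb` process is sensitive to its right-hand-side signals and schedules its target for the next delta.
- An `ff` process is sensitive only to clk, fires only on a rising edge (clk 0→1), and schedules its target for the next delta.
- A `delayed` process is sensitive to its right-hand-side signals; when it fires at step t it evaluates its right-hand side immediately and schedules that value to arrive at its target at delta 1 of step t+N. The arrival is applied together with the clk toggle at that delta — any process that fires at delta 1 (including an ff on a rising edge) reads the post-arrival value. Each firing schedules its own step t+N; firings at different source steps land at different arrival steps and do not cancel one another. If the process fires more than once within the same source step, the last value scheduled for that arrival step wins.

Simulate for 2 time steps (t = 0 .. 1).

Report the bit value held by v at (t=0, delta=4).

[bits: u,clk,v,p,r,q,y,x,z,n0]
t=0: Δ0=0001100001 Δ1=0101100001 Δ2=0101010001 Δ3=0111010001 Δ4=0111010101 | 4Δ
t=1: Δ0=0111010101 Δ1=0011010101 | 1Δ

1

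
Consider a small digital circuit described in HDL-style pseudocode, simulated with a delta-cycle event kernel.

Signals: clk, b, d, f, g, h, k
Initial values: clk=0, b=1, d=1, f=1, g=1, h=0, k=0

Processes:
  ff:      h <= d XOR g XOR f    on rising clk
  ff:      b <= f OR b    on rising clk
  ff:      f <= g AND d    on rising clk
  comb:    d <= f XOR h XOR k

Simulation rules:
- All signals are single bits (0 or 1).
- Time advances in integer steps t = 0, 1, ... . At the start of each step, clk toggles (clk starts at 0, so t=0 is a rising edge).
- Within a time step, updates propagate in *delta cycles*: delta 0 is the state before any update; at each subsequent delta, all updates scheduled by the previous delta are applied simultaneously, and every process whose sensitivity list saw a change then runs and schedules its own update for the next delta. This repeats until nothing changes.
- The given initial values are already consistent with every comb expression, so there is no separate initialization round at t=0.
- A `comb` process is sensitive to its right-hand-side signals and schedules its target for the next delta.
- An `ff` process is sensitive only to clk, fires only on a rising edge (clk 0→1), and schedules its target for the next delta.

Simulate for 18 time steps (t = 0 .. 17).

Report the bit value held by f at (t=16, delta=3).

t=0 Δ0: h=0 f=1 k=0 d=1 b=1 clk=0 g=1
  Δ1: clk:0→1
  Δ2: h:0→1
  Δ3: d:1→0
  (3Δ to stable)
t=1 Δ0: h=1 f=1 k=0 d=0 b=1 clk=1 g=1
  Δ1: clk:1→0
  (1Δ to stable)
t=2 Δ0: h=1 f=1 k=0 d=0 b=1 clk=0 g=1
  Δ1: clk:0→1
  Δ2: h:1→0, f:1→0
  (2Δ to stable)
t=3 Δ0: h=0 f=0 k=0 d=0 b=1 clk=1 g=1
  Δ1: clk:1→0
  (1Δ to stable)
t=4 Δ0: h=0 f=0 k=0 d=0 b=1 clk=0 g=1
  Δ1: clk:0→1
  Δ2: h:0→1
  Δ3: d:0→1
  (3Δ to stable)
t=5 Δ0: h=1 f=0 k=0 d=1 b=1 clk=1 g=1
  Δ1: clk:1→0
  (1Δ to stable)
t=6 Δ0: h=1 f=0 k=0 d=1 b=1 clk=0 g=1
  Δ1: clk:0→1
  Δ2: h:1→0, f:0→1
  (2Δ to stable)
t=7 Δ0: h=0 f=1 k=0 d=1 b=1 clk=1 g=1
  Δ1: clk:1→0
  (1Δ to stable)
t=8 Δ0: h=0 f=1 k=0 d=1 b=1 clk=0 g=1
  Δ1: clk:0→1
  Δ2: h:0→1
  Δ3: d:1→0
  (3Δ to stable)
t=9 Δ0: h=1 f=1 k=0 d=0 b=1 clk=1 g=1
  Δ1: clk:1→0
  (1Δ to stable)
t=10 Δ0: h=1 f=1 k=0 d=0 b=1 clk=0 g=1
  Δ1: clk:0→1
  Δ2: h:1→0, f:1→0
  (2Δ to stable)
t=11 Δ0: h=0 f=0 k=0 d=0 b=1 clk=1 g=1
  Δ1: clk:1→0
  (1Δ to stable)
t=12 Δ0: h=0 f=0 k=0 d=0 b=1 clk=0 g=1
  Δ1: clk:0→1
  Δ2: h:0→1
  Δ3: d:0→1
  (3Δ to stable)
t=13 Δ0: h=1 f=0 k=0 d=1 b=1 clk=1 g=1
  Δ1: clk:1→0
  (1Δ to stable)
t=14 Δ0: h=1 f=0 k=0 d=1 b=1 clk=0 g=1
  Δ1: clk:0→1
  Δ2: h:1→0, f:0→1
  (2Δ to stable)
t=15 Δ0: h=0 f=1 k=0 d=1 b=1 clk=1 g=1
  Δ1: clk:1→0
  (1Δ to stable)
t=16 Δ0: h=0 f=1 k=0 d=1 b=1 clk=0 g=1
  Δ1: clk:0→1
  Δ2: h:0→1
  Δ3: d:1→0
  (3Δ to stable)
t=17 Δ0: h=1 f=1 k=0 d=0 b=1 clk=1 g=1
  Δ1: clk:1→0
  (1Δ to stable)

1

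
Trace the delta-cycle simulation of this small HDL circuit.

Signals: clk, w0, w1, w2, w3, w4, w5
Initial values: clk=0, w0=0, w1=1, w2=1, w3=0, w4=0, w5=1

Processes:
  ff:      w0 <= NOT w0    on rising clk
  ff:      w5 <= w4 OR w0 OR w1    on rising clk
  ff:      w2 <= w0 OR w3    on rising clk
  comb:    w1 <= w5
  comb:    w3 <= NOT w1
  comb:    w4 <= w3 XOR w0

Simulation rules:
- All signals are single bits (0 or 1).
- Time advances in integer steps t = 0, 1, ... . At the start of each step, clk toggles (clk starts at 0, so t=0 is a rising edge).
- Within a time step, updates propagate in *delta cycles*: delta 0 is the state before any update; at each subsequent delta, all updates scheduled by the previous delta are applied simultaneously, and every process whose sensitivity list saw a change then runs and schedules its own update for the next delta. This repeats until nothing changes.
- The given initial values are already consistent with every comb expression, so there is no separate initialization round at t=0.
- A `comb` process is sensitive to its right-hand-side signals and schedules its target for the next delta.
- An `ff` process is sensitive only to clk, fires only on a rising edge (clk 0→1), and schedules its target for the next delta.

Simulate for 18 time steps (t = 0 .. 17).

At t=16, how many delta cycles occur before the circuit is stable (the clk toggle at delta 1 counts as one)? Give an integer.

3

[bits: w5,clk,w4,w1,w0,w2,w3]
t=0: Δ0=1001010 Δ1=1101010 Δ2=1101100 Δ3=1111100 | 3Δ
t=1: Δ0=1111100 Δ1=1011100 | 1Δ
t=2: Δ0=1011100 Δ1=1111100 Δ2=1111010 Δ3=1101010 | 3Δ
t=3: Δ0=1101010 Δ1=1001010 | 1Δ
t=4: Δ0=1001010 Δ1=1101010 Δ2=1101100 Δ3=1111100 | 3Δ
t=5: Δ0=1111100 Δ1=1011100 | 1Δ
t=6: Δ0=1011100 Δ1=1111100 Δ2=1111010 Δ3=1101010 | 3Δ
t=7: Δ0=1101010 Δ1=1001010 | 1Δ
t=8: Δ0=1001010 Δ1=1101010 Δ2=1101100 Δ3=1111100 | 3Δ
t=9: Δ0=1111100 Δ1=1011100 | 1Δ
t=10: Δ0=1011100 Δ1=1111100 Δ2=1111010 Δ3=1101010 | 3Δ
t=11: Δ0=1101010 Δ1=1001010 | 1Δ
t=12: Δ0=1001010 Δ1=1101010 Δ2=1101100 Δ3=1111100 | 3Δ
t=13: Δ0=1111100 Δ1=1011100 | 1Δ
t=14: Δ0=1011100 Δ1=1111100 Δ2=1111010 Δ3=1101010 | 3Δ
t=15: Δ0=1101010 Δ1=1001010 | 1Δ
t=16: Δ0=1001010 Δ1=1101010 Δ2=1101100 Δ3=1111100 | 3Δ
t=17: Δ0=1111100 Δ1=1011100 | 1Δ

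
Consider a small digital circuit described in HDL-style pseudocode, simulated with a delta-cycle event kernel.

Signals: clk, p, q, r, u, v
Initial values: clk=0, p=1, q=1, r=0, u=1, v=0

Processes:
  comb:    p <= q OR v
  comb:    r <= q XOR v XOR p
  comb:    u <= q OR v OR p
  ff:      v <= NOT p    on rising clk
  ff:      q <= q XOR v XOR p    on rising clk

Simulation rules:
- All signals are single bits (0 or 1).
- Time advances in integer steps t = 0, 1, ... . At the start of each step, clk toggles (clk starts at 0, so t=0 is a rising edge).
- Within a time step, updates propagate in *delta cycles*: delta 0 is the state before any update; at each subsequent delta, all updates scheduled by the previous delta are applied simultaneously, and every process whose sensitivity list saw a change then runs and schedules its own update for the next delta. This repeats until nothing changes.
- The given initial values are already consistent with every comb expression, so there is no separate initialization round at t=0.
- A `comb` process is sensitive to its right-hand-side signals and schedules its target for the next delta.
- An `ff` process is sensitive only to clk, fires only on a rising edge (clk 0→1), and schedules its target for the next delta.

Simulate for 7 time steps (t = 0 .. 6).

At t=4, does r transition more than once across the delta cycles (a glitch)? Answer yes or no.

t=0 Δ0: clk=0 r=0 q=1 v=0 u=1 p=1
  Δ1: clk:0→1
  Δ2: q:1→0
  Δ3: r:0→1, p:1→0
  Δ4: r:1→0, u:1→0
  (4Δ to stable)
t=1 Δ0: clk=1 r=0 q=0 v=0 u=0 p=0
  Δ1: clk:1→0
  (1Δ to stable)
t=2 Δ0: clk=0 r=0 q=0 v=0 u=0 p=0
  Δ1: clk:0→1
  Δ2: v:0→1
  Δ3: r:0→1, u:0→1, p:0→1
  Δ4: r:1→0
  (4Δ to stable)
t=3 Δ0: clk=1 r=0 q=0 v=1 u=1 p=1
  Δ1: clk:1→0
  (1Δ to stable)
t=4 Δ0: clk=0 r=0 q=0 v=1 u=1 p=1
  Δ1: clk:0→1
  Δ2: v:1→0
  Δ3: r:0→1, p:1→0
  Δ4: r:1→0, u:1→0
  (4Δ to stable)
t=5 Δ0: clk=1 r=0 q=0 v=0 u=0 p=0
  Δ1: clk:1→0
  (1Δ to stable)
t=6 Δ0: clk=0 r=0 q=0 v=0 u=0 p=0
  Δ1: clk:0→1
  Δ2: v:0→1
  Δ3: r:0→1, u:0→1, p:0→1
  Δ4: r:1→0
  (4Δ to stable)

yes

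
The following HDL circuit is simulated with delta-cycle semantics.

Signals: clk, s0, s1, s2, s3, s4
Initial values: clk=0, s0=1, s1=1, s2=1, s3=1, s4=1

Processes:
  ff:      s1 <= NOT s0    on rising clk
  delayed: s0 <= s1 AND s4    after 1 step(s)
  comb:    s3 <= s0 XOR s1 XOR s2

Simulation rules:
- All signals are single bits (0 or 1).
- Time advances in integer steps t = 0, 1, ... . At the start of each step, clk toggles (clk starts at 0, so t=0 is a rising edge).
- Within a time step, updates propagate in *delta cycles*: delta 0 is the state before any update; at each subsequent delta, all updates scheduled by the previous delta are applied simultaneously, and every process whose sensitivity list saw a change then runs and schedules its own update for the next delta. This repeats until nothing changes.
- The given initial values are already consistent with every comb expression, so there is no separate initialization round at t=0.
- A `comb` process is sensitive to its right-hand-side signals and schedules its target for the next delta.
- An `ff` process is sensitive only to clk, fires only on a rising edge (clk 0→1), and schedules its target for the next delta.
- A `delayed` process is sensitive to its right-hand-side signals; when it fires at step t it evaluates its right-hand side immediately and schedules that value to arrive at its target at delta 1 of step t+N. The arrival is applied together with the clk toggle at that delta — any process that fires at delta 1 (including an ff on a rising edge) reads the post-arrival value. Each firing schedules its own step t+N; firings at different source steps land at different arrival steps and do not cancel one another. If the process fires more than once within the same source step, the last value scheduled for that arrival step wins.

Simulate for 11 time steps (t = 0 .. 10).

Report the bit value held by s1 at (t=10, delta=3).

1

t0.Δ0 s0=1 s4=1 s2=1 clk=0 s1=1 s3=1
t0.Δ1 s0=1 s4=1 s2=1 clk=1 s1=1 s3=1
t0.Δ2 s0=1 s4=1 s2=1 clk=1 s1=0 s3=1
t0.Δ3 s0=1 s4=1 s2=1 clk=1 s1=0 s3=0
t1.Δ0 s0=1 s4=1 s2=1 clk=1 s1=0 s3=0
t1.Δ1 s0=0 s4=1 s2=1 clk=0 s1=0 s3=0
t1.Δ2 s0=0 s4=1 s2=1 clk=0 s1=0 s3=1
t2.Δ0 s0=0 s4=1 s2=1 clk=0 s1=0 s3=1
t2.Δ1 s0=0 s4=1 s2=1 clk=1 s1=0 s3=1
t2.Δ2 s0=0 s4=1 s2=1 clk=1 s1=1 s3=1
t2.Δ3 s0=0 s4=1 s2=1 clk=1 s1=1 s3=0
t3.Δ0 s0=0 s4=1 s2=1 clk=1 s1=1 s3=0
t3.Δ1 s0=1 s4=1 s2=1 clk=0 s1=1 s3=0
t3.Δ2 s0=1 s4=1 s2=1 clk=0 s1=1 s3=1
t4.Δ0 s0=1 s4=1 s2=1 clk=0 s1=1 s3=1
t4.Δ1 s0=1 s4=1 s2=1 clk=1 s1=1 s3=1
t4.Δ2 s0=1 s4=1 s2=1 clk=1 s1=0 s3=1
t4.Δ3 s0=1 s4=1 s2=1 clk=1 s1=0 s3=0
t5.Δ0 s0=1 s4=1 s2=1 clk=1 s1=0 s3=0
t5.Δ1 s0=0 s4=1 s2=1 clk=0 s1=0 s3=0
t5.Δ2 s0=0 s4=1 s2=1 clk=0 s1=0 s3=1
t6.Δ0 s0=0 s4=1 s2=1 clk=0 s1=0 s3=1
t6.Δ1 s0=0 s4=1 s2=1 clk=1 s1=0 s3=1
t6.Δ2 s0=0 s4=1 s2=1 clk=1 s1=1 s3=1
t6.Δ3 s0=0 s4=1 s2=1 clk=1 s1=1 s3=0
t7.Δ0 s0=0 s4=1 s2=1 clk=1 s1=1 s3=0
t7.Δ1 s0=1 s4=1 s2=1 clk=0 s1=1 s3=0
t7.Δ2 s0=1 s4=1 s2=1 clk=0 s1=1 s3=1
t8.Δ0 s0=1 s4=1 s2=1 clk=0 s1=1 s3=1
t8.Δ1 s0=1 s4=1 s2=1 clk=1 s1=1 s3=1
t8.Δ2 s0=1 s4=1 s2=1 clk=1 s1=0 s3=1
t8.Δ3 s0=1 s4=1 s2=1 clk=1 s1=0 s3=0
t9.Δ0 s0=1 s4=1 s2=1 clk=1 s1=0 s3=0
t9.Δ1 s0=0 s4=1 s2=1 clk=0 s1=0 s3=0
t9.Δ2 s0=0 s4=1 s2=1 clk=0 s1=0 s3=1
t10.Δ0 s0=0 s4=1 s2=1 clk=0 s1=0 s3=1
t10.Δ1 s0=0 s4=1 s2=1 clk=1 s1=0 s3=1
t10.Δ2 s0=0 s4=1 s2=1 clk=1 s1=1 s3=1
t10.Δ3 s0=0 s4=1 s2=1 clk=1 s1=1 s3=0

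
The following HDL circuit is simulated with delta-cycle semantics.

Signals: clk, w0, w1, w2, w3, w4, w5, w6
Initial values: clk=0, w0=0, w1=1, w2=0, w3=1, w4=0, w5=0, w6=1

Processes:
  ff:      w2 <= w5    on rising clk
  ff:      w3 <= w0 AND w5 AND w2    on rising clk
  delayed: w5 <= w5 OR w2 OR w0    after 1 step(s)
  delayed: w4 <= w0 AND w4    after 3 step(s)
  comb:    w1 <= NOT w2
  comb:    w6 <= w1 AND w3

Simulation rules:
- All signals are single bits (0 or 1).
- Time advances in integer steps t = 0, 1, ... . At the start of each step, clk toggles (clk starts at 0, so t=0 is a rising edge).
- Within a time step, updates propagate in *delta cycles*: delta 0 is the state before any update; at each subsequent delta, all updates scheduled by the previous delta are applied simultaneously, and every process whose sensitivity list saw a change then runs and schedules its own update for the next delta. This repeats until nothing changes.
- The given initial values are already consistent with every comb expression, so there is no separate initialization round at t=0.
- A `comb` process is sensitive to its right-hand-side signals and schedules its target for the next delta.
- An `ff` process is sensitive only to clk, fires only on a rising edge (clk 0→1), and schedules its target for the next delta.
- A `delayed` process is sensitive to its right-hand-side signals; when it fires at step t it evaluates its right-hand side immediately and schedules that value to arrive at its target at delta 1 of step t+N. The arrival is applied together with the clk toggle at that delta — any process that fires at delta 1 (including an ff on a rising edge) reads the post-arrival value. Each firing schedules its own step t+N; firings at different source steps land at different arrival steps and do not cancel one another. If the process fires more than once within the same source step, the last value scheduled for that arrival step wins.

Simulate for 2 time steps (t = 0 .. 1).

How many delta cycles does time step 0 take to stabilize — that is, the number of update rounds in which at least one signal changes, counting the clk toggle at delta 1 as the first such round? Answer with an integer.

3

t0.Δ0 w2=0 w6=1 clk=0 w5=0 w3=1 w1=1 w0=0 w4=0
t0.Δ1 w2=0 w6=1 clk=1 w5=0 w3=1 w1=1 w0=0 w4=0
t0.Δ2 w2=0 w6=1 clk=1 w5=0 w3=0 w1=1 w0=0 w4=0
t0.Δ3 w2=0 w6=0 clk=1 w5=0 w3=0 w1=1 w0=0 w4=0
t1.Δ0 w2=0 w6=0 clk=1 w5=0 w3=0 w1=1 w0=0 w4=0
t1.Δ1 w2=0 w6=0 clk=0 w5=0 w3=0 w1=1 w0=0 w4=0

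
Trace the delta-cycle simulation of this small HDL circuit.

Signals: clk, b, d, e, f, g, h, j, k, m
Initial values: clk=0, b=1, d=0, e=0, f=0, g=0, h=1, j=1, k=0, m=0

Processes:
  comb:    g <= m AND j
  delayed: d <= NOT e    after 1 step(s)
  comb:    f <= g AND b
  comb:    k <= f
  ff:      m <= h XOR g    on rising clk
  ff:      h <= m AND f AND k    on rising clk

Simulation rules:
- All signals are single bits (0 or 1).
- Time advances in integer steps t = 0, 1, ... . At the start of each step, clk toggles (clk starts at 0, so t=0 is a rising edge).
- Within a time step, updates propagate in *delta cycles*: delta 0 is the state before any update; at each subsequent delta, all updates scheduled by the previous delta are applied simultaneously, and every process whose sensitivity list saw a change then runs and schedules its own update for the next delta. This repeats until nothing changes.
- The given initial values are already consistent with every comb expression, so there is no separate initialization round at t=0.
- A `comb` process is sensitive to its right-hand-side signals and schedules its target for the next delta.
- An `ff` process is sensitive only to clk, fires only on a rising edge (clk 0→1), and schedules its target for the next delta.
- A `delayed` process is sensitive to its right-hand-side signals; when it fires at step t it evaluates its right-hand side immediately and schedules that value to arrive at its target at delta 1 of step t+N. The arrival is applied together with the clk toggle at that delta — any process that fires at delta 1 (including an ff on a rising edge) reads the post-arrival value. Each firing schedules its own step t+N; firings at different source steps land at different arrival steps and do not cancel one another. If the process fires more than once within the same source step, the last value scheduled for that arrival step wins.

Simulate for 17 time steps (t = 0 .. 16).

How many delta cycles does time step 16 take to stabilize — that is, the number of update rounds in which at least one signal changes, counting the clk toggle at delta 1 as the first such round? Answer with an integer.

5

t0.Δ0 h=1 f=0 b=1 k=0 m=0 d=0 clk=0 g=0 j=1 e=0
t0.Δ1 h=1 f=0 b=1 k=0 m=0 d=0 clk=1 g=0 j=1 e=0
t0.Δ2 h=0 f=0 b=1 k=0 m=1 d=0 clk=1 g=0 j=1 e=0
t0.Δ3 h=0 f=0 b=1 k=0 m=1 d=0 clk=1 g=1 j=1 e=0
t0.Δ4 h=0 f=1 b=1 k=0 m=1 d=0 clk=1 g=1 j=1 e=0
t0.Δ5 h=0 f=1 b=1 k=1 m=1 d=0 clk=1 g=1 j=1 e=0
t1.Δ0 h=0 f=1 b=1 k=1 m=1 d=0 clk=1 g=1 j=1 e=0
t1.Δ1 h=0 f=1 b=1 k=1 m=1 d=0 clk=0 g=1 j=1 e=0
t2.Δ0 h=0 f=1 b=1 k=1 m=1 d=0 clk=0 g=1 j=1 e=0
t2.Δ1 h=0 f=1 b=1 k=1 m=1 d=0 clk=1 g=1 j=1 e=0
t2.Δ2 h=1 f=1 b=1 k=1 m=1 d=0 clk=1 g=1 j=1 e=0
t3.Δ0 h=1 f=1 b=1 k=1 m=1 d=0 clk=1 g=1 j=1 e=0
t3.Δ1 h=1 f=1 b=1 k=1 m=1 d=0 clk=0 g=1 j=1 e=0
t4.Δ0 h=1 f=1 b=1 k=1 m=1 d=0 clk=0 g=1 j=1 e=0
t4.Δ1 h=1 f=1 b=1 k=1 m=1 d=0 clk=1 g=1 j=1 e=0
t4.Δ2 h=1 f=1 b=1 k=1 m=0 d=0 clk=1 g=1 j=1 e=0
t4.Δ3 h=1 f=1 b=1 k=1 m=0 d=0 clk=1 g=0 j=1 e=0
t4.Δ4 h=1 f=0 b=1 k=1 m=0 d=0 clk=1 g=0 j=1 e=0
t4.Δ5 h=1 f=0 b=1 k=0 m=0 d=0 clk=1 g=0 j=1 e=0
t5.Δ0 h=1 f=0 b=1 k=0 m=0 d=0 clk=1 g=0 j=1 e=0
t5.Δ1 h=1 f=0 b=1 k=0 m=0 d=0 clk=0 g=0 j=1 e=0
t6.Δ0 h=1 f=0 b=1 k=0 m=0 d=0 clk=0 g=0 j=1 e=0
t6.Δ1 h=1 f=0 b=1 k=0 m=0 d=0 clk=1 g=0 j=1 e=0
t6.Δ2 h=0 f=0 b=1 k=0 m=1 d=0 clk=1 g=0 j=1 e=0
t6.Δ3 h=0 f=0 b=1 k=0 m=1 d=0 clk=1 g=1 j=1 e=0
t6.Δ4 h=0 f=1 b=1 k=0 m=1 d=0 clk=1 g=1 j=1 e=0
t6.Δ5 h=0 f=1 b=1 k=1 m=1 d=0 clk=1 g=1 j=1 e=0
t7.Δ0 h=0 f=1 b=1 k=1 m=1 d=0 clk=1 g=1 j=1 e=0
t7.Δ1 h=0 f=1 b=1 k=1 m=1 d=0 clk=0 g=1 j=1 e=0
t8.Δ0 h=0 f=1 b=1 k=1 m=1 d=0 clk=0 g=1 j=1 e=0
t8.Δ1 h=0 f=1 b=1 k=1 m=1 d=0 clk=1 g=1 j=1 e=0
t8.Δ2 h=1 f=1 b=1 k=1 m=1 d=0 clk=1 g=1 j=1 e=0
t9.Δ0 h=1 f=1 b=1 k=1 m=1 d=0 clk=1 g=1 j=1 e=0
t9.Δ1 h=1 f=1 b=1 k=1 m=1 d=0 clk=0 g=1 j=1 e=0
t10.Δ0 h=1 f=1 b=1 k=1 m=1 d=0 clk=0 g=1 j=1 e=0
t10.Δ1 h=1 f=1 b=1 k=1 m=1 d=0 clk=1 g=1 j=1 e=0
t10.Δ2 h=1 f=1 b=1 k=1 m=0 d=0 clk=1 g=1 j=1 e=0
t10.Δ3 h=1 f=1 b=1 k=1 m=0 d=0 clk=1 g=0 j=1 e=0
t10.Δ4 h=1 f=0 b=1 k=1 m=0 d=0 clk=1 g=0 j=1 e=0
t10.Δ5 h=1 f=0 b=1 k=0 m=0 d=0 clk=1 g=0 j=1 e=0
t11.Δ0 h=1 f=0 b=1 k=0 m=0 d=0 clk=1 g=0 j=1 e=0
t11.Δ1 h=1 f=0 b=1 k=0 m=0 d=0 clk=0 g=0 j=1 e=0
t12.Δ0 h=1 f=0 b=1 k=0 m=0 d=0 clk=0 g=0 j=1 e=0
t12.Δ1 h=1 f=0 b=1 k=0 m=0 d=0 clk=1 g=0 j=1 e=0
t12.Δ2 h=0 f=0 b=1 k=0 m=1 d=0 clk=1 g=0 j=1 e=0
t12.Δ3 h=0 f=0 b=1 k=0 m=1 d=0 clk=1 g=1 j=1 e=0
t12.Δ4 h=0 f=1 b=1 k=0 m=1 d=0 clk=1 g=1 j=1 e=0
t12.Δ5 h=0 f=1 b=1 k=1 m=1 d=0 clk=1 g=1 j=1 e=0
t13.Δ0 h=0 f=1 b=1 k=1 m=1 d=0 clk=1 g=1 j=1 e=0
t13.Δ1 h=0 f=1 b=1 k=1 m=1 d=0 clk=0 g=1 j=1 e=0
t14.Δ0 h=0 f=1 b=1 k=1 m=1 d=0 clk=0 g=1 j=1 e=0
t14.Δ1 h=0 f=1 b=1 k=1 m=1 d=0 clk=1 g=1 j=1 e=0
t14.Δ2 h=1 f=1 b=1 k=1 m=1 d=0 clk=1 g=1 j=1 e=0
t15.Δ0 h=1 f=1 b=1 k=1 m=1 d=0 clk=1 g=1 j=1 e=0
t15.Δ1 h=1 f=1 b=1 k=1 m=1 d=0 clk=0 g=1 j=1 e=0
t16.Δ0 h=1 f=1 b=1 k=1 m=1 d=0 clk=0 g=1 j=1 e=0
t16.Δ1 h=1 f=1 b=1 k=1 m=1 d=0 clk=1 g=1 j=1 e=0
t16.Δ2 h=1 f=1 b=1 k=1 m=0 d=0 clk=1 g=1 j=1 e=0
t16.Δ3 h=1 f=1 b=1 k=1 m=0 d=0 clk=1 g=0 j=1 e=0
t16.Δ4 h=1 f=0 b=1 k=1 m=0 d=0 clk=1 g=0 j=1 e=0
t16.Δ5 h=1 f=0 b=1 k=0 m=0 d=0 clk=1 g=0 j=1 e=0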